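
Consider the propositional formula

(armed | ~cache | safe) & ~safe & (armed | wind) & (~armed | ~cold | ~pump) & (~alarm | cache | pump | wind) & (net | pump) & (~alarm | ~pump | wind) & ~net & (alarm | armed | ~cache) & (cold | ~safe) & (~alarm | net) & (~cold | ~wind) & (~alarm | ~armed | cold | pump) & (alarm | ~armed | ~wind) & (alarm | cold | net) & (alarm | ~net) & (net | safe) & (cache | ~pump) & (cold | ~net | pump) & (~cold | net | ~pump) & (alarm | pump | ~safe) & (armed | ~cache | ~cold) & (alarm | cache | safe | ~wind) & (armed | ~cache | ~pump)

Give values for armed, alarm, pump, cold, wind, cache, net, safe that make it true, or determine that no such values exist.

No satisfying assignment exists.

Case net = True:
  Clause (~net) is falsified — contradiction.
Case net = False:
  (~safe) forces safe = False.
  Clause (net | safe) is falsified — contradiction.
Both cases fail, so the formula is unsatisfiable.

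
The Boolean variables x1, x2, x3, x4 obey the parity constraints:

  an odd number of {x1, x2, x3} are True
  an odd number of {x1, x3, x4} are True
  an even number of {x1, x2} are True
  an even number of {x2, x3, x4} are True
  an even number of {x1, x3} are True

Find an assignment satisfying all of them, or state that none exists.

UNSATISFIABLE

Adding constraints 2, 3, 4 mod 2: every variable appears an even number of times on the left, so the left side is 0.
But the right sides sum to 1 (mod 2). 0 ≠ 1 — the system is inconsistent.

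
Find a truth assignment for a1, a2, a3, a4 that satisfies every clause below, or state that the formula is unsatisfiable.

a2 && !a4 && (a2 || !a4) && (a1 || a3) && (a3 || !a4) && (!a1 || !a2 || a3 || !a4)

Unit clause (a2) forces a2 = True.
Unit clause (!a4) forces a4 = False.
Set a1 = False.
  then (a1 || a3) forces a3 = True.
Check each clause:
  (a2): a2 holds.
  (!a4): !a4 holds.
  (a2 || !a4): a2 holds.
  (a1 || a3): a3 holds.
  (a3 || !a4): a3 holds.
  (!a1 || !a2 || a3 || !a4): !a1 holds.
All clauses satisfied.

a1: False, a2: True, a3: True, a4: False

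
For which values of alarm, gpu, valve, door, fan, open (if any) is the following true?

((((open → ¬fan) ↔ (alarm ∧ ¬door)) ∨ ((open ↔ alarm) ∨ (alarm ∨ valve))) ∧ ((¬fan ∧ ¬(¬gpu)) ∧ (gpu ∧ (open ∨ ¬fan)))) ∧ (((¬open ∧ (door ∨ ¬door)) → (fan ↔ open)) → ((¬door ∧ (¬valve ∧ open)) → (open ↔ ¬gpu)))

alarm: True; gpu: True; valve: True; door: False; fan: False; open: False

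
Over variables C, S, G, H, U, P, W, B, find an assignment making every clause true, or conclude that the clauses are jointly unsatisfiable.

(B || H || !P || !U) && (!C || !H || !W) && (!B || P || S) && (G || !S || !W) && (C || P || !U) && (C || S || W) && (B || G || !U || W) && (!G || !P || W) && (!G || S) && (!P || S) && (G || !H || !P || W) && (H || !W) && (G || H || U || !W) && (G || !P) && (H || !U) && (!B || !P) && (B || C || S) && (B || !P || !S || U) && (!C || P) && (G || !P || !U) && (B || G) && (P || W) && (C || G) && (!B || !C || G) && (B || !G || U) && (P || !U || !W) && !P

Unit clause (!P) forces P = False.
In (!C || P) only !C is left, so C = False.
In (P || W) only W is left, so W = True.
In (C || G) only G is left, so G = True.
In (P || !U || !W) only !U is left, so U = False.
In (!G || S) only S is left, so S = True.
In (H || !W) only H is left, so H = True.
In (B || !G || U) only B is left, so B = True.
All clauses satisfied.

C = False, S = True, G = True, H = True, U = False, P = False, W = True, B = True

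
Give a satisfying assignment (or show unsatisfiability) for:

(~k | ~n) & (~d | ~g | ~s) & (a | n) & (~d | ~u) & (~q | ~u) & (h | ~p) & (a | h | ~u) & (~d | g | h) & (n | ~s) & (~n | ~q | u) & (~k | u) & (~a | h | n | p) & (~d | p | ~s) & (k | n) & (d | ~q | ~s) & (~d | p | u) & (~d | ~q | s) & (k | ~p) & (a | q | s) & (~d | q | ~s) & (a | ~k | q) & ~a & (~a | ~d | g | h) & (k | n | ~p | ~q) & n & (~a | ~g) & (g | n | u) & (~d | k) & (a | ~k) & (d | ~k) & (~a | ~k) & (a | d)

Case d = True:
  (~d | ~u) forces u = False.
  (~k | u) forces k = False.
  Clause (~d | k) is falsified — contradiction.
Case d = False:
  (~a) forces a = False.
  Clause (a | d) is falsified — contradiction.
Both cases fail, so the formula is unsatisfiable.

The formula is unsatisfiable.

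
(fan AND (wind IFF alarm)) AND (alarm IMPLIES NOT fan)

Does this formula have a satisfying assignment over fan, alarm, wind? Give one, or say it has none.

fan: True, alarm: False, wind: False

  fan AND (wind IFF alarm) = True
    wind IFF alarm = True
  alarm IMPLIES NOT fan = True
    NOT fan = False
Both conjuncts True, so the formula holds.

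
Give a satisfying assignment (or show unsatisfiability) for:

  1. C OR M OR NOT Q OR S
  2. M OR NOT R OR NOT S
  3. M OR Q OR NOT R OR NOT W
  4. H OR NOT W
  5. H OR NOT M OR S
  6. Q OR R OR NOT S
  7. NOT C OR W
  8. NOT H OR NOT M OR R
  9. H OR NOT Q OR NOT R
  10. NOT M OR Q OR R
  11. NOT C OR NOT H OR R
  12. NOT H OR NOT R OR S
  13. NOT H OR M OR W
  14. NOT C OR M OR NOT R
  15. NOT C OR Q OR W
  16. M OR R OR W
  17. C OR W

Set R = True.
Try M = False:
  (M OR NOT R OR NOT S) forces S = False.
  (NOT H OR NOT R OR S) forces H = False.
  (H OR NOT W) forces W = False.
  (NOT C OR W) forces C = False.
  clause (C OR W) is falsified — backtrack.
So M = True.
Try S = False:
  (H OR NOT M OR S) forces H = True.
  clause (NOT H OR NOT R OR S) is falsified — backtrack.
So S = True.
Set W = True.
  then (H OR NOT W) forces H = True.
Set C = True.
Set Q = False.
All clauses satisfied.

R=T, M=T, S=T, W=T, C=T, Q=F, H=T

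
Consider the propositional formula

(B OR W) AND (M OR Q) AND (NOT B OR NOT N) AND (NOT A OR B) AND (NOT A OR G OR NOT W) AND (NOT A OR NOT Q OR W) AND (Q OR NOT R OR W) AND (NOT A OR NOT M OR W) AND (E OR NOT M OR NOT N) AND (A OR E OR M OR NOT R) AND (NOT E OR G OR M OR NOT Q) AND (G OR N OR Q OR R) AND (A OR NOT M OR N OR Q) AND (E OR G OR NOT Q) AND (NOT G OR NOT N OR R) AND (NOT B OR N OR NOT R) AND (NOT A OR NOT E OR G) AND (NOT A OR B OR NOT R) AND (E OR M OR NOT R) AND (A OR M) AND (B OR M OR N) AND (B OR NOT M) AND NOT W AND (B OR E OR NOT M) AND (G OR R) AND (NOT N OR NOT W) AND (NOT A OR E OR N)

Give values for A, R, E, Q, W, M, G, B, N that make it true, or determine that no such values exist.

A: False; R: False; E: True; Q: True; W: False; M: True; G: True; B: True; N: False

Unit clause (NOT W) forces W = False.
In (B OR W) only B is left, so B = True.
In (NOT B OR NOT N) only NOT N is left, so N = False.
In (NOT B OR N OR NOT R) only NOT R is left, so R = False.
In (G OR R) only G is left, so G = True.
Try A = True:
  (NOT A OR NOT Q OR W) forces Q = False.
  (M OR Q) forces M = True.
  clause (NOT A OR NOT M OR W) is falsified — backtrack.
So A = False.
  then (A OR M) forces M = True.
  then (A OR NOT M OR N OR Q) forces Q = True.
Set E = True.
All clauses satisfied.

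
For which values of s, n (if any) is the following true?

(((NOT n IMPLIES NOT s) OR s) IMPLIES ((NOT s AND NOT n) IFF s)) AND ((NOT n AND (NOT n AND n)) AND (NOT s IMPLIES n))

Case n = True: the conjunct NOT n is False.
Case n = False: the conjunct n is False.
Both cases fail — unsatisfiable.

No satisfying assignment exists.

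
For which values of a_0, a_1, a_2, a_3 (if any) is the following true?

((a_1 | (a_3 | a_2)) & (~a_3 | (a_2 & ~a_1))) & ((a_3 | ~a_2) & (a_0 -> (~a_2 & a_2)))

a_0 = False; a_1 = True; a_2 = False; a_3 = False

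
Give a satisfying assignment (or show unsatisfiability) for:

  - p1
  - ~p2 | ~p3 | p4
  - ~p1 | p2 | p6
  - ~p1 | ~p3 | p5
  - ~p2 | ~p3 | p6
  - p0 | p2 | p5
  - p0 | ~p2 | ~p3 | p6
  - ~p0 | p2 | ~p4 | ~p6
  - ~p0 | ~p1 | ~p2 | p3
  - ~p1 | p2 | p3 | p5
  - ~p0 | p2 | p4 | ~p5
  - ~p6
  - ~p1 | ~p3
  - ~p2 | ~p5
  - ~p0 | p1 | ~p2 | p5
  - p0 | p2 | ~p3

Unit clause (p1) forces p1 = True.
Unit clause (~p6) forces p6 = False.
In (~p1 | ~p3) only ~p3 is left, so p3 = False.
In (~p1 | p2 | p6) only p2 is left, so p2 = True.
In (~p0 | ~p1 | ~p2 | p3) only ~p0 is left, so p0 = False.
In (~p2 | ~p5) only ~p5 is left, so p5 = False.
Set p4 = True.
All clauses satisfied.

p0=F, p1=T, p2=T, p3=F, p4=T, p5=F, p6=F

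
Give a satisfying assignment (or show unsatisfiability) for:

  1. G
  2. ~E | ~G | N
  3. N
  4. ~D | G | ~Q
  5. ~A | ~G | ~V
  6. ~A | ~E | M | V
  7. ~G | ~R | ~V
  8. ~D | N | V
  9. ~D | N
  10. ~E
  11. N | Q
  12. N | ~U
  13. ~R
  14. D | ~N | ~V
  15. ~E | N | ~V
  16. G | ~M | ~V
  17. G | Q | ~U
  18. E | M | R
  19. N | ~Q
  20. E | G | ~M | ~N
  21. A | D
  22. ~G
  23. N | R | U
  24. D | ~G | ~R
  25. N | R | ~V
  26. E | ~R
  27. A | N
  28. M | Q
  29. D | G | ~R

UNSATISFIABLE

Case G = True:
  Clause (~G) is falsified — contradiction.
Case G = False:
  Clause (G) is falsified — contradiction.
Both cases fail, so the formula is unsatisfiable.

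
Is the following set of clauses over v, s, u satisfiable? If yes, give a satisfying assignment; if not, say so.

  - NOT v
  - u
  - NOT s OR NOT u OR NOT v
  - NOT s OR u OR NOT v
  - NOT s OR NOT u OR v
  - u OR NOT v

Unit clause (NOT v) forces v = False.
Unit clause (u) forces u = True.
In (NOT s OR NOT u OR v) only NOT s is left, so s = False.
Check each clause:
  (NOT v): NOT v holds.
  (u): u holds.
  (NOT s OR NOT u OR NOT v): NOT s holds.
  (NOT s OR u OR NOT v): NOT s holds.
  (NOT s OR NOT u OR v): NOT s holds.
  (u OR NOT v): u holds.
All clauses satisfied.

v=F; s=F; u=T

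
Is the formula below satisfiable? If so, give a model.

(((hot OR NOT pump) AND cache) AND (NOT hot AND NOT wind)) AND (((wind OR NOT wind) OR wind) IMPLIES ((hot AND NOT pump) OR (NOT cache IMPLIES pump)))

pump = False; wind = False; hot = False; cache = True

  ((hot OR NOT pump) AND cache) AND (NOT hot AND NOT wind) = True
    (hot OR NOT pump) AND cache = True
      hot OR NOT pump = True
        NOT pump = True
    NOT hot AND NOT wind = True
      NOT hot = True
      NOT wind = True
  ((wind OR NOT wind) OR wind) IMPLIES ((hot AND NOT pump) OR (NOT cache IMPLIES pump)) = True
    (wind OR NOT wind) OR wind = True
      wind OR NOT wind = True
        NOT wind = True
    (hot AND NOT pump) OR (NOT cache IMPLIES pump) = True
      hot AND NOT pump = False
        NOT pump = True
      NOT cache IMPLIES pump = True
        NOT cache = False
Both conjuncts True, so the formula holds.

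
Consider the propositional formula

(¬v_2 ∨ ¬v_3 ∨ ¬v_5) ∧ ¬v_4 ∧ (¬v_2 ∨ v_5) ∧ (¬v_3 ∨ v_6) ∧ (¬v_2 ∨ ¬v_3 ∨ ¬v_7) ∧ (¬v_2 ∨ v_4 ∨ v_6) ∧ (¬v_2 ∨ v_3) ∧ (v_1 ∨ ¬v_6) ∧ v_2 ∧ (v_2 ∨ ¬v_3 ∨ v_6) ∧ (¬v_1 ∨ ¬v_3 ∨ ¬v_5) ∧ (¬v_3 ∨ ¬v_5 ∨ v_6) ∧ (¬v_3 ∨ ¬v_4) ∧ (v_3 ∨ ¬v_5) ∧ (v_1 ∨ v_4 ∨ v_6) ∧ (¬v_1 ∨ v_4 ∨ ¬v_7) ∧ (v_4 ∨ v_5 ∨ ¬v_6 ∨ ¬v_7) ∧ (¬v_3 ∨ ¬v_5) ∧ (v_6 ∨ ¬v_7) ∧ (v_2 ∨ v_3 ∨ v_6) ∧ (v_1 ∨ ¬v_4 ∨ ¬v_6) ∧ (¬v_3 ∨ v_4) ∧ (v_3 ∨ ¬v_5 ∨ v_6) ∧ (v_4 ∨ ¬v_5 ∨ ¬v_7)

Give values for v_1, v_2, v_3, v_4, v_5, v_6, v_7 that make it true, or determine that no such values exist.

Unsatisfiable

Case v_2 = True:
  (¬v_4) forces v_4 = False.
  (¬v_2 ∨ v_5) forces v_5 = True.
  (¬v_2 ∨ ¬v_3 ∨ ¬v_5) forces v_3 = False.
  Clause (¬v_2 ∨ v_3) is falsified — contradiction.
Case v_2 = False:
  Clause (v_2) is falsified — contradiction.
Both cases fail, so the formula is unsatisfiable.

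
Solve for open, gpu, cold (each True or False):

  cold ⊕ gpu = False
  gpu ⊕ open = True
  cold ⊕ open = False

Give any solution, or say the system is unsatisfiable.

UNSATISFIABLE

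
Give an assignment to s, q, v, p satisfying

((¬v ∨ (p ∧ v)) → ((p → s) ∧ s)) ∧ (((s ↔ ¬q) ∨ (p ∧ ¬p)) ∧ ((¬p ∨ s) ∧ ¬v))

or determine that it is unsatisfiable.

s = True; q = False; v = False; p = False

  (¬v ∨ (p ∧ v)) → ((p → s) ∧ s) = True
    ¬v ∨ (p ∧ v) = True
      ¬v = True
      p ∧ v = False
    (p → s) ∧ s = True
      p → s = True
  ((s ↔ ¬q) ∨ (p ∧ ¬p)) ∧ ((¬p ∨ s) ∧ ¬v) = True
    (s ↔ ¬q) ∨ (p ∧ ¬p) = True
      s ↔ ¬q = True
        ¬q = True
      p ∧ ¬p = False
        ¬p = True
    (¬p ∨ s) ∧ ¬v = True
      ¬p ∨ s = True
        ¬p = True
      ¬v = True
Both conjuncts True, so the formula holds.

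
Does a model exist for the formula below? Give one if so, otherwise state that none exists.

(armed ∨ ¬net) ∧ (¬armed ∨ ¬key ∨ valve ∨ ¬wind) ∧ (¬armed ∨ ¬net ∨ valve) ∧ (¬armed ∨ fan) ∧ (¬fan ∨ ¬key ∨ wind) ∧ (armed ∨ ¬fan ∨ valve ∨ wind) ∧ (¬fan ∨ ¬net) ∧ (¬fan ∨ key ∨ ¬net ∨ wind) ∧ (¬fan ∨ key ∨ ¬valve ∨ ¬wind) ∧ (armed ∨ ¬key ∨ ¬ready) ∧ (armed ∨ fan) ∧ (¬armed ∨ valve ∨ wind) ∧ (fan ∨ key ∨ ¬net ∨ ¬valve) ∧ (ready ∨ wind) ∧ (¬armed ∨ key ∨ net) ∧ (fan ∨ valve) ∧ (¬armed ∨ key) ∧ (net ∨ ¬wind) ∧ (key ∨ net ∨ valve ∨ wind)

Try net = True:
  (armed ∨ ¬net) forces armed = True.
  (¬armed ∨ ¬net ∨ valve) forces valve = True.
  (¬armed ∨ fan) forces fan = True.
  clause (¬fan ∨ ¬net) is falsified — backtrack.
So net = False.
  then (net ∨ ¬wind) forces wind = False.
  then (ready ∨ wind) forces ready = True.
Set key = False.
  then (¬armed ∨ key ∨ net) forces armed = False.
  then (key ∨ net ∨ valve ∨ wind) forces valve = True.
  then (armed ∨ fan) forces fan = True.
All clauses satisfied.

net = False, wind = False, ready = True, key = False, armed = False, fan = True, valve = True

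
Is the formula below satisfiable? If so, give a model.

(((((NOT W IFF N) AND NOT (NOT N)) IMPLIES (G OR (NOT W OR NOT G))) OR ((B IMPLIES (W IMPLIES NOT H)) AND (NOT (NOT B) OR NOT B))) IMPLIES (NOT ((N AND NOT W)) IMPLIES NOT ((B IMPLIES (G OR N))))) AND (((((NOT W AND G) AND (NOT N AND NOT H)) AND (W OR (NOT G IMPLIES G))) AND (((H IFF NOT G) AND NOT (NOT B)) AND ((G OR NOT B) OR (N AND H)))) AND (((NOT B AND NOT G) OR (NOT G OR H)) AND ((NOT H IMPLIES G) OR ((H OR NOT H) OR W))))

Case G = True: the formula simplifies to (N AND NOT W) AND (((NOT W AND (NOT N AND NOT H)) AND (NOT H AND NOT (NOT B))) AND H).
  N = True: the conjunct NOT N is False.
  N = False: the conjunct N is False.
Case G = False: the conjunct G is False.
Both cases fail — unsatisfiable.

The formula is unsatisfiable.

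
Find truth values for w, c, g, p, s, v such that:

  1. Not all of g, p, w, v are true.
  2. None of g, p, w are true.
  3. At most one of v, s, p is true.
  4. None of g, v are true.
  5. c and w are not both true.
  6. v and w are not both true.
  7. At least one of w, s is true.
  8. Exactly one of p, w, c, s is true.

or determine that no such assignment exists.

w = False, c = False, g = False, p = False, s = True, v = False

  (1) {g, p, w, v}: 0/4 true — not all ✓
  (2) {g, p, w}: 0 true — none ✓
  (3) {v, s, p}: 1 true — at most one ✓
  (4) {g, v}: 0 true — none ✓
  (5) c=F, w=F — not both ✓
  (6) v=F, w=F — not both ✓
  (7) {w, s}: 1 true — at least one ✓
  (8) {p, w, c, s}: 1 true — exactly one ✓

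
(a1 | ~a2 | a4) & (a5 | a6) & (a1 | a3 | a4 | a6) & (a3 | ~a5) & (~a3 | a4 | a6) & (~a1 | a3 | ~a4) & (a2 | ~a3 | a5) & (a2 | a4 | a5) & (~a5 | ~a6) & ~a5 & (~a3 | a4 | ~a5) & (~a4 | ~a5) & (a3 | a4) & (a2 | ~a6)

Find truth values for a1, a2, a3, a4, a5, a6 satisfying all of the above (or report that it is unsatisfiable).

Unit clause (~a5) forces a5 = False.
In (a5 | a6) only a6 is left, so a6 = True.
In (a2 | ~a6) only a2 is left, so a2 = True.
Set a1 = True.
Set a3 = True.
Set a4 = False.
All clauses satisfied.

a1 = True, a2 = True, a3 = True, a4 = False, a5 = False, a6 = True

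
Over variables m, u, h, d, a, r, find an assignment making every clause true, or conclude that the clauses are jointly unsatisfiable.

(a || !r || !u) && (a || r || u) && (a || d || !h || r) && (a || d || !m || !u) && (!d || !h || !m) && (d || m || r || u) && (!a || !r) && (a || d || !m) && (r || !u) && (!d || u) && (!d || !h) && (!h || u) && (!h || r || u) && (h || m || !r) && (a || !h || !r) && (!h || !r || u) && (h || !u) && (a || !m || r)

m = True, u = False, h = False, d = False, a = True, r = False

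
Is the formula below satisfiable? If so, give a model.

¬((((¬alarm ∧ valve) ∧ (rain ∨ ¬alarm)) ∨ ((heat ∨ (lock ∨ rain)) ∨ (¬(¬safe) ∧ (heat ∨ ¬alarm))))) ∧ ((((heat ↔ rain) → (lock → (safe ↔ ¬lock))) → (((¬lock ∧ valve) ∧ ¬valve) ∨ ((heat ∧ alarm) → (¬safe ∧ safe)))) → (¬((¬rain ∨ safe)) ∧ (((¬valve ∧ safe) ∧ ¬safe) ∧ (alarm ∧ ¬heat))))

Case heat = True: the conjunct ¬((((¬alarm ∧ valve) ∧ (rain ∨ ¬alarm)) ∨ ((heat ∨ (lock ∨ rain)) ∨ (¬(¬safe) ∧ (heat ∨ ¬alarm))))) becomes ¬((((¬alarm ∧ valve) ∧ (rain ∨ ¬alarm)) ∨ True)) = False.
Case heat = False: the formula simplifies to ¬((((¬alarm ∧ valve) ∧ (rain ∨ ¬alarm)) ∨ ((lock ∨ rain) ∨ (¬(¬safe) ∧ ¬alarm)))) ∧ (¬((¬rain ∨ safe)) ∧ (((¬valve ∧ safe) ∧ ¬safe) ∧ alarm)).
  rain = True: the conjunct ¬((((¬alarm ∧ valve) ∧ (rain ∨ ¬alarm)) ∨ ((lock ∨ rain) ∨ (¬(¬safe) ∧ ¬alarm)))) becomes ¬(((¬alarm ∧ valve) ∨ True)) = False.
  rain = False: the conjunct ¬((¬rain ∨ safe)) becomes ¬((True ∨ safe)) = False.
Both cases fail — unsatisfiable.

No satisfying assignment exists.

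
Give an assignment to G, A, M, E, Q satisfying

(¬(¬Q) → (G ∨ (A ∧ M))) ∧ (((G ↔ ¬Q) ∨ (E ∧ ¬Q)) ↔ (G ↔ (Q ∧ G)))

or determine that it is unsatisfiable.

G=F, A=T, M=T, E=T, Q=F

  ¬(¬Q) → (G ∨ (A ∧ M)) = True
    ¬(¬Q) = False
      ¬Q = True
    G ∨ (A ∧ M) = True
      A ∧ M = True
  ((G ↔ ¬Q) ∨ (E ∧ ¬Q)) ↔ (G ↔ (Q ∧ G)) = True
    (G ↔ ¬Q) ∨ (E ∧ ¬Q) = True
      G ↔ ¬Q = False
        ¬Q = True
      E ∧ ¬Q = True
        ¬Q = True
    G ↔ (Q ∧ G) = True
      Q ∧ G = False
Both conjuncts True, so the formula holds.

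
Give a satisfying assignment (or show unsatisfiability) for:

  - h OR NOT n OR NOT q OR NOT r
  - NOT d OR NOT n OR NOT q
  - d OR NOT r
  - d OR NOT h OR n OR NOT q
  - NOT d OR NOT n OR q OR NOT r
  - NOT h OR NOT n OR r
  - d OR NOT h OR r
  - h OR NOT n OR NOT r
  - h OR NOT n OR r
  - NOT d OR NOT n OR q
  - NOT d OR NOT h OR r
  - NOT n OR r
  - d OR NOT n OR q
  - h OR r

Set r = True.
  then (d OR NOT r) forces d = True.
Set q = True.
  then (NOT d OR NOT n OR NOT q) forces n = False.
Set h = False.
All clauses satisfied.

r: True; d: True; q: True; h: False; n: False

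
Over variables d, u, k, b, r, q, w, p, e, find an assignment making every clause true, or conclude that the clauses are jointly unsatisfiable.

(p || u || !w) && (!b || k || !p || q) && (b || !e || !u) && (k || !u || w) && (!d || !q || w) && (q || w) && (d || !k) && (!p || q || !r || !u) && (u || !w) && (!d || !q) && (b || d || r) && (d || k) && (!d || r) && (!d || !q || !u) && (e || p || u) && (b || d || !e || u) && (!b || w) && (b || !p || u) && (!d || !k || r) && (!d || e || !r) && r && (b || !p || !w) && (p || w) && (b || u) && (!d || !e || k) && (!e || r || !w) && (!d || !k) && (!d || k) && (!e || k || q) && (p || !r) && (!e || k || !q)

Case k = True:
  (d || !k) forces d = True.
  Clause (!d || !k) is falsified — contradiction.
Case k = False:
  (d || k) forces d = True.
  Clause (!d || k) is falsified — contradiction.
Both cases fail, so the formula is unsatisfiable.

Unsatisfiable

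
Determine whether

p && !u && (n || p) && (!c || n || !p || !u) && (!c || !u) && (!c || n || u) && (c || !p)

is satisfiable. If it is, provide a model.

Unit clause (p) forces p = True.
Unit clause (!u) forces u = False.
In (c || !p) only c is left, so c = True.
In (!c || n || u) only n is left, so n = True.
Check each clause:
  (p): p holds.
  (!u): !u holds.
  (n || p): n holds.
  (!c || n || !p || !u): n holds.
  (!c || !u): !u holds.
  (!c || n || u): n holds.
  (c || !p): c holds.
All clauses satisfied.

p: True; n: True; u: False; c: True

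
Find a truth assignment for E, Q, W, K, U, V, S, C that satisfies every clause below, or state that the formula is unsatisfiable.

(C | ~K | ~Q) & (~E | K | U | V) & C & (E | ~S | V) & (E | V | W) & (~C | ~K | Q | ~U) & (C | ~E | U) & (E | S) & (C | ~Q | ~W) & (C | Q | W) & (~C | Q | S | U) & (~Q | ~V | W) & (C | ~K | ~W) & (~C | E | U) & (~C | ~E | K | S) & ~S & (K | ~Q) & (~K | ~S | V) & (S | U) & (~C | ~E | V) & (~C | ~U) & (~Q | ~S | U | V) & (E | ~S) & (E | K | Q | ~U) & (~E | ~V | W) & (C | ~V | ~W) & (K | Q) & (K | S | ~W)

UNSATISFIABLE

Case U = True:
  (C) forces C = True.
  Clause (~C | ~U) is falsified — contradiction.
Case U = False:
  (C) forces C = True.
  (~C | E | U) forces E = True.
  (~S) forces S = False.
  Clause (S | U) is falsified — contradiction.
Both cases fail, so the formula is unsatisfiable.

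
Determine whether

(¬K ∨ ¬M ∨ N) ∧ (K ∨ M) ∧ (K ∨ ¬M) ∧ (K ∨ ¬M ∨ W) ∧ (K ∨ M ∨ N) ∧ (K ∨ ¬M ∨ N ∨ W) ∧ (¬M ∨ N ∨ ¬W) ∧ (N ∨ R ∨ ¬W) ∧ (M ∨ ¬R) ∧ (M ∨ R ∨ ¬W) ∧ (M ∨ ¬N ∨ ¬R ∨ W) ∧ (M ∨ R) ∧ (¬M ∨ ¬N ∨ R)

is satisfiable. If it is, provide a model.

K = True, R = True, M = True, N = True, W = True

Set K = True.
Set R = True.
  then (M ∨ ¬R) forces M = True.
  then (¬K ∨ ¬M ∨ N) forces N = True.
Set W = True.
All clauses satisfied.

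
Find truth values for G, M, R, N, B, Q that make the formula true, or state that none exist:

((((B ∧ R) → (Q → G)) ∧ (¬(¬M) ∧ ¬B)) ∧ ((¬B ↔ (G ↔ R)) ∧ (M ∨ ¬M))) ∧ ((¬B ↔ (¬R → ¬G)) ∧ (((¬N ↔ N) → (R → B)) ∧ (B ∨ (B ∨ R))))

G: True; M: True; R: True; N: False; B: False; Q: False

  (((B ∧ R) → (Q → G)) ∧ (¬(¬M) ∧ ¬B)) ∧ ((¬B ↔ (G ↔ R)) ∧ (M ∨ ¬M)) = True
    ((B ∧ R) → (Q → G)) ∧ (¬(¬M) ∧ ¬B) = True
      (B ∧ R) → (Q → G) = True
        B ∧ R = False
        Q → G = True
      ¬(¬M) ∧ ¬B = True
        ¬(¬M) = True
          ¬M = False
        ¬B = True
    (¬B ↔ (G ↔ R)) ∧ (M ∨ ¬M) = True
      ¬B ↔ (G ↔ R) = True
        ¬B = True
        G ↔ R = True
      M ∨ ¬M = True
        ¬M = False
  (¬B ↔ (¬R → ¬G)) ∧ (((¬N ↔ N) → (R → B)) ∧ (B ∨ (B ∨ R))) = True
    ¬B ↔ (¬R → ¬G) = True
      ¬B = True
      ¬R → ¬G = True
        ¬R = False
        ¬G = False
    ((¬N ↔ N) → (R → B)) ∧ (B ∨ (B ∨ R)) = True
      (¬N ↔ N) → (R → B) = True
        ¬N ↔ N = False
          ¬N = True
        R → B = False
      B ∨ (B ∨ R) = True
        B ∨ R = True
Both conjuncts True, so the formula holds.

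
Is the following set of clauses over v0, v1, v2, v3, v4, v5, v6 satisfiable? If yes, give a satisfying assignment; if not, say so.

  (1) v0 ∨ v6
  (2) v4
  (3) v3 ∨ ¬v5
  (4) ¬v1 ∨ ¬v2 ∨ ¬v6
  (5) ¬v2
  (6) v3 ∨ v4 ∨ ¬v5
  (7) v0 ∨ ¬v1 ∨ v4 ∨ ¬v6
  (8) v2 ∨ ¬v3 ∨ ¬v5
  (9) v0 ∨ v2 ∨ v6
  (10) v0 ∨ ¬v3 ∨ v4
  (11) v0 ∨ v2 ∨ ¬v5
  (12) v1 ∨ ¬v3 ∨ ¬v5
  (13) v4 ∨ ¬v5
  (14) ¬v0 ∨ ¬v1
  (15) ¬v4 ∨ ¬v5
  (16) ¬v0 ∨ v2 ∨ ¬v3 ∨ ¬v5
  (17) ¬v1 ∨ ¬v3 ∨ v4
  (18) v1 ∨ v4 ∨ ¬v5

Unit clause (v4) forces v4 = True.
Unit clause (¬v2) forces v2 = False.
In (¬v4 ∨ ¬v5) only ¬v5 is left, so v5 = False.
Set v0 = False.
  then (v0 ∨ v6) forces v6 = True.
Set v1 = False.
Set v3 = False.
All clauses satisfied.

v0=F, v1=F, v2=F, v3=F, v4=T, v5=F, v6=T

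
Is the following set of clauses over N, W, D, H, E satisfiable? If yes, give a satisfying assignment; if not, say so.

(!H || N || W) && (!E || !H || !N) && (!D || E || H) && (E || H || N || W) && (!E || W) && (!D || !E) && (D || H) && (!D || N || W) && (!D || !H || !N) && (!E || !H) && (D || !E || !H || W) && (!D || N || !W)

N = True; W = False; D = False; H = True; E = False

Set N = True.
Set W = False.
  then (!E || W) forces E = False.
Try D = True:
  (!D || E || H) forces H = True.
  clause (!D || !H || !N) is falsified — backtrack.
So D = False.
  then (D || H) forces H = True.
All clauses satisfied.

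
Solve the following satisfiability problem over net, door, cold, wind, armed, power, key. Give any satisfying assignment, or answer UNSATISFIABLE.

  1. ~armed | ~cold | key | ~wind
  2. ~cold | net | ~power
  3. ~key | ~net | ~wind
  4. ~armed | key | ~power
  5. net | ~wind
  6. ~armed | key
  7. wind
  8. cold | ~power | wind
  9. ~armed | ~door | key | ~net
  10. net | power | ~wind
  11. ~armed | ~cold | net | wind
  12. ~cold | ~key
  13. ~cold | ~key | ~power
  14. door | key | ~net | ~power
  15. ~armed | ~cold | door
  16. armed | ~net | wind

net = True, door = True, cold = False, wind = True, armed = False, power = False, key = False

Unit clause (wind) forces wind = True.
In (net | ~wind) only net is left, so net = True.
In (~key | ~net | ~wind) only ~key is left, so key = False.
In (~armed | key) only ~armed is left, so armed = False.
Set door = True.
Set cold = False.
Set power = False.
All clauses satisfied.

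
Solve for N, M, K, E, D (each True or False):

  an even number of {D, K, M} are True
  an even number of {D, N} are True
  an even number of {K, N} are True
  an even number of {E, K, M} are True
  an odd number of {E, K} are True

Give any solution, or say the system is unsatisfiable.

UNSATISFIABLE

Adding constraints 1, 2, 3, 4, 5 mod 2: every variable appears an even number of times on the left, so the left side is 0.
But the right sides sum to 1 (mod 2). 0 ≠ 1 — the system is inconsistent.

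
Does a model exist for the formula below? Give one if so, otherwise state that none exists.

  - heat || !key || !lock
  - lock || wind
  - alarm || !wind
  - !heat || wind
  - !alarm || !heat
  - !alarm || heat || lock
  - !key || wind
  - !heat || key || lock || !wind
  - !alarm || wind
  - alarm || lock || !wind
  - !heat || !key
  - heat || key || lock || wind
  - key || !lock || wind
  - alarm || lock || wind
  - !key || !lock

lock = True; wind = True; alarm = True; heat = False; key = False

Try lock = False:
  (lock || wind) forces wind = True.
  (alarm || !wind) forces alarm = True.
  (!alarm || !heat) forces heat = False.
  clause (!alarm || heat || lock) is falsified — backtrack.
So lock = True.
  then (!key || !lock) forces key = False.
  then (key || !lock || wind) forces wind = True.
  then (alarm || !wind) forces alarm = True.
  then (!alarm || !heat) forces heat = False.
All clauses satisfied.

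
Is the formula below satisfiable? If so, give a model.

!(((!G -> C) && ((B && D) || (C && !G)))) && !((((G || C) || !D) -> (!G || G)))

The conjunct !((((G || C) || !D) -> (!G || G))) is unsatisfiable on its own:
  D=F, C=F, G=F: evaluates to False.
  D=F, C=F, G=T: evaluates to False.
  D=F, C=T, G=F: evaluates to False.
  D=F, C=T, G=T: evaluates to False.
  D=T, C=F, G=F: evaluates to False.
  D=T, C=F, G=T: evaluates to False.
  D=T, C=T, G=F: evaluates to False.
  D=T, C=T, G=T: evaluates to False.
So the whole conjunction is unsatisfiable.

UNSATISFIABLE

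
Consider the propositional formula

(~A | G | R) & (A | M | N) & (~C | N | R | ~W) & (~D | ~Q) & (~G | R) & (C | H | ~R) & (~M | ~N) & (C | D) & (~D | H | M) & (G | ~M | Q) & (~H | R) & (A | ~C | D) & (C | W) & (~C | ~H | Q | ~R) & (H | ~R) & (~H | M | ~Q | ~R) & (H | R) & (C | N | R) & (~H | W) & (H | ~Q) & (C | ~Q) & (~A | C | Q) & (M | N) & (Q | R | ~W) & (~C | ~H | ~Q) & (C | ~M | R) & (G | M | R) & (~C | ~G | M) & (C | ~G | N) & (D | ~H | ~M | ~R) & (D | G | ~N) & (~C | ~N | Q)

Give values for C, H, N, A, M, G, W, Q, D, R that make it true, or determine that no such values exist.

Set C = False.
  then (C | D) forces D = True.
  then (C | W) forces W = True.
  then (C | ~Q) forces Q = False.
  then (~A | C | Q) forces A = False.
  then (Q | R | ~W) forces R = True.
  then (C | H | ~R) forces H = True.
Try N = False:
  (A | M | N) forces M = True.
  (G | ~M | Q) forces G = True.
  clause (C | ~G | N) is falsified — backtrack.
So N = True.
  then (~M | ~N) forces M = False.
Set G = False.
All clauses satisfied.

C=F; H=T; N=T; A=F; M=F; G=F; W=T; Q=F; D=T; R=T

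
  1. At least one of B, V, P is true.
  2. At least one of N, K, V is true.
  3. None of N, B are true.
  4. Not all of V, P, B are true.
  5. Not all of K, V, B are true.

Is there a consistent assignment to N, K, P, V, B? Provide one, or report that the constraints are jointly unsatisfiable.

N = False, K = True, P = True, V = True, B = False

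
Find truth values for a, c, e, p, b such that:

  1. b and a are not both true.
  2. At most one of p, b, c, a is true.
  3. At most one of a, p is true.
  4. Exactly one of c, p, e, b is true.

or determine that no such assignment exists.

a = False, c = False, e = False, p = False, b = True

  (1) b=T, a=F — not both ✓
  (2) {p, b, c, a}: 1 true — at most one ✓
  (3) {a, p}: 0 true — at most one ✓
  (4) {c, p, e, b}: 1 true — exactly one ✓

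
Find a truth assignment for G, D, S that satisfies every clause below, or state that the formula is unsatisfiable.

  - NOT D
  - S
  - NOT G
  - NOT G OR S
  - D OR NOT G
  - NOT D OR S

G = False, D = False, S = True

Unit clause (NOT D) forces D = False.
Unit clause (S) forces S = True.
Unit clause (NOT G) forces G = False.
All clauses satisfied.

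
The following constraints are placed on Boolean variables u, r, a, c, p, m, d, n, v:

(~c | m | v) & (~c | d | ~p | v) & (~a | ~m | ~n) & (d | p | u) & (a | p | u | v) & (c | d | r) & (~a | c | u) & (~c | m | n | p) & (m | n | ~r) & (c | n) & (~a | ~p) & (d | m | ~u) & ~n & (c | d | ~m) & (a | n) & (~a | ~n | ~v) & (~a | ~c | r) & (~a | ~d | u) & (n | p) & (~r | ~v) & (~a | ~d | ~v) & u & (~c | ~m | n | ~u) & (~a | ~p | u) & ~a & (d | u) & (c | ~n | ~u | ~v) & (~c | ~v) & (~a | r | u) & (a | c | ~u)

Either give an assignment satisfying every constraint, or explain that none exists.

The formula is unsatisfiable.

Case a = True:
  Clause (~a) is falsified — contradiction.
Case a = False:
  (~n) forces n = False.
  Clause (a | n) is falsified — contradiction.
Both cases fail, so the formula is unsatisfiable.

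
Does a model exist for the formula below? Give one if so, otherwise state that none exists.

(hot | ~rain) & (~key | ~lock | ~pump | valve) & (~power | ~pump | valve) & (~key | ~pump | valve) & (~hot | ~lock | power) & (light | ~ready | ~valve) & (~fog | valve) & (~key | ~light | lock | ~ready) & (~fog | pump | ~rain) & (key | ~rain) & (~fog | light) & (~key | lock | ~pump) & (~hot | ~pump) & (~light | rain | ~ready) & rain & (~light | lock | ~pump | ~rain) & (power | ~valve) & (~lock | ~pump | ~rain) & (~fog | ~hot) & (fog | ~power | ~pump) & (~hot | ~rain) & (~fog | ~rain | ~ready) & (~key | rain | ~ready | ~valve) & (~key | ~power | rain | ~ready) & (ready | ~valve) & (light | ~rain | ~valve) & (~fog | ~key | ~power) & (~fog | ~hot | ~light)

Unsatisfiable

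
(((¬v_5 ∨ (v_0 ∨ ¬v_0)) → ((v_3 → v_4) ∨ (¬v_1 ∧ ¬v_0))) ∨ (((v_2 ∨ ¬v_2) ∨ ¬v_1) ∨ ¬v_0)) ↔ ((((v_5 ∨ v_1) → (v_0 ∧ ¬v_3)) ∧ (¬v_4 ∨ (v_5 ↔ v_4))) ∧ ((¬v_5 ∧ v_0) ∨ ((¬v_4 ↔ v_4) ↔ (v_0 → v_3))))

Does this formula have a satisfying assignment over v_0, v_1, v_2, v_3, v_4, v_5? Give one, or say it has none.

v_0=T, v_1=T, v_2=T, v_3=F, v_4=T, v_5=T

  (((¬v_5 ∨ (v_0 ∨ ¬v_0)) → ((v_3 → v_4) ∨ (¬v_1 ∧ ¬v_0))) ∨ (((v_2 ∨ ¬v_2) ∨ ¬v_1) ∨ ¬v_0)) ↔ ((((v_5 ∨ v_1) → (v_0 ∧ ¬v_3)) ∧ (¬v_4 ∨ (v_5 ↔ v_4))) ∧ ((¬v_5 ∧ v_0) ∨ ((¬v_4 ↔ v_4) ↔ (v_0 → v_3)))) = True
    ((¬v_5 ∨ (v_0 ∨ ¬v_0)) → ((v_3 → v_4) ∨ (¬v_1 ∧ ¬v_0))) ∨ (((v_2 ∨ ¬v_2) ∨ ¬v_1) ∨ ¬v_0) = True
      (¬v_5 ∨ (v_0 ∨ ¬v_0)) → ((v_3 → v_4) ∨ (¬v_1 ∧ ¬v_0)) = True
        ¬v_5 ∨ (v_0 ∨ ¬v_0) = True
          ¬v_5 = False
          v_0 ∨ ¬v_0 = True
            ¬v_0 = False
        (v_3 → v_4) ∨ (¬v_1 ∧ ¬v_0) = True
          v_3 → v_4 = True
          ¬v_1 ∧ ¬v_0 = False
            ¬v_1 = False
            ¬v_0 = False
      ((v_2 ∨ ¬v_2) ∨ ¬v_1) ∨ ¬v_0 = True
        (v_2 ∨ ¬v_2) ∨ ¬v_1 = True
          v_2 ∨ ¬v_2 = True
            ¬v_2 = False
          ¬v_1 = False
        ¬v_0 = False
    (((v_5 ∨ v_1) → (v_0 ∧ ¬v_3)) ∧ (¬v_4 ∨ (v_5 ↔ v_4))) ∧ ((¬v_5 ∧ v_0) ∨ ((¬v_4 ↔ v_4) ↔ (v_0 → v_3))) = True
      ((v_5 ∨ v_1) → (v_0 ∧ ¬v_3)) ∧ (¬v_4 ∨ (v_5 ↔ v_4)) = True
        (v_5 ∨ v_1) → (v_0 ∧ ¬v_3) = True
          v_5 ∨ v_1 = True
          v_0 ∧ ¬v_3 = True
            ¬v_3 = True
        ¬v_4 ∨ (v_5 ↔ v_4) = True
          ¬v_4 = False
          v_5 ↔ v_4 = True
      (¬v_5 ∧ v_0) ∨ ((¬v_4 ↔ v_4) ↔ (v_0 → v_3)) = True
        ¬v_5 ∧ v_0 = False
          ¬v_5 = False
        (¬v_4 ↔ v_4) ↔ (v_0 → v_3) = True
          ¬v_4 ↔ v_4 = False
            ¬v_4 = False
          v_0 → v_3 = False
The formula evaluates to True.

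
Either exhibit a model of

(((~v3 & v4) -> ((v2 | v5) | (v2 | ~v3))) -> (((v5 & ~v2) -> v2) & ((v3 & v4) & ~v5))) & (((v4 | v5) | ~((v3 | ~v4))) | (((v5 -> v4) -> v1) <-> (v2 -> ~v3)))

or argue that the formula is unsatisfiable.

v1 = False, v2 = False, v3 = True, v4 = True, v5 = False

  ((~v3 & v4) -> ((v2 | v5) | (v2 | ~v3))) -> (((v5 & ~v2) -> v2) & ((v3 & v4) & ~v5)) = True
    (~v3 & v4) -> ((v2 | v5) | (v2 | ~v3)) = True
      ~v3 & v4 = False
        ~v3 = False
      (v2 | v5) | (v2 | ~v3) = False
        v2 | v5 = False
        v2 | ~v3 = False
          ~v3 = False
    ((v5 & ~v2) -> v2) & ((v3 & v4) & ~v5) = True
      (v5 & ~v2) -> v2 = True
        v5 & ~v2 = False
          ~v2 = True
      (v3 & v4) & ~v5 = True
        v3 & v4 = True
        ~v5 = True
  ((v4 | v5) | ~((v3 | ~v4))) | (((v5 -> v4) -> v1) <-> (v2 -> ~v3)) = True
    (v4 | v5) | ~((v3 | ~v4)) = True
      v4 | v5 = True
      ~((v3 | ~v4)) = False
        v3 | ~v4 = True
          ~v4 = False
    ((v5 -> v4) -> v1) <-> (v2 -> ~v3) = False
      (v5 -> v4) -> v1 = False
        v5 -> v4 = True
      v2 -> ~v3 = True
        ~v3 = False
Both conjuncts True, so the formula holds.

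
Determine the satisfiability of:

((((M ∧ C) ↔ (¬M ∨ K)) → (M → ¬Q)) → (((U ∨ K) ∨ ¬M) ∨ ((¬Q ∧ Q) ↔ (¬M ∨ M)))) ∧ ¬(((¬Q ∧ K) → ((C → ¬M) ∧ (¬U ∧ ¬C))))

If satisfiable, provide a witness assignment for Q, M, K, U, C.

Q: False; M: True; K: True; U: True; C: True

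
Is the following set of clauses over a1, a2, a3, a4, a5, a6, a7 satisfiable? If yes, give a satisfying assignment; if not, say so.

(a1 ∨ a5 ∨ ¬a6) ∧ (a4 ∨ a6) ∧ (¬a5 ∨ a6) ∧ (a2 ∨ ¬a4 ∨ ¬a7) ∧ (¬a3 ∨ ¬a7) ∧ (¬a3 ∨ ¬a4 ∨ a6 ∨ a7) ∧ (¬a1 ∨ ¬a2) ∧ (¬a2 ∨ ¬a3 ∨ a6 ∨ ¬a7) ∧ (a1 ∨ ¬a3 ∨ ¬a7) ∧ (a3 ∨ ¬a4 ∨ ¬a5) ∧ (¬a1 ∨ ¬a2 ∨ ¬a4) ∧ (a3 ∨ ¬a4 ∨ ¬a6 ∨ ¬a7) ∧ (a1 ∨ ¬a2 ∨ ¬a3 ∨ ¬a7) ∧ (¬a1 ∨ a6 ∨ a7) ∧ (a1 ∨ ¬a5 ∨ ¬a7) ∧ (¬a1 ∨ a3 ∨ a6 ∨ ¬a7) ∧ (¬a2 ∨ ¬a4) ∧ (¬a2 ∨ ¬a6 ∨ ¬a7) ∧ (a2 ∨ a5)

Set a1 = True.
  then (¬a1 ∨ ¬a2) forces a2 = False.
  then (a2 ∨ a5) forces a5 = True.
  then (¬a5 ∨ a6) forces a6 = True.
Set a3 = False.
  then (a3 ∨ ¬a4 ∨ ¬a5) forces a4 = False.
Set a7 = True.
All clauses satisfied.

a1=T, a2=F, a3=F, a4=F, a5=T, a6=T, a7=T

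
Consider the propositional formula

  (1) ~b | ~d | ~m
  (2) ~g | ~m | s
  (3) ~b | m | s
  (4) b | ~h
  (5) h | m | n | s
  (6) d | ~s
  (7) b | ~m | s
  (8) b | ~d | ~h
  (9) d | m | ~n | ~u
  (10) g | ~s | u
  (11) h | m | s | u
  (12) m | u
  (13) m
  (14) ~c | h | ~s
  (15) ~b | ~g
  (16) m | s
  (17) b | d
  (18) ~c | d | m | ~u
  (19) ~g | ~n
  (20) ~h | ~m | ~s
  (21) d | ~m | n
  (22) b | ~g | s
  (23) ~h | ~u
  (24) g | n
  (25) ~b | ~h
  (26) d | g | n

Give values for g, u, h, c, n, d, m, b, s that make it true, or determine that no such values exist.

Unit clause (m) forces m = True.
Set g = False.
  then (g | n) forces n = True.
Set u = False.
  then (g | ~s | u) forces s = False.
  then (b | ~m | s) forces b = True.
  then (~b | ~h) forces h = False.
  then (~b | ~d | ~m) forces d = False.
Set c = True.
All clauses satisfied.

g: False, u: False, h: False, c: True, n: True, d: False, m: True, b: True, s: False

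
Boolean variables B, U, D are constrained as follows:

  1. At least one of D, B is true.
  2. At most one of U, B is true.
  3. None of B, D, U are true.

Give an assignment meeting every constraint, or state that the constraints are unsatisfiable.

No satisfying assignment exists.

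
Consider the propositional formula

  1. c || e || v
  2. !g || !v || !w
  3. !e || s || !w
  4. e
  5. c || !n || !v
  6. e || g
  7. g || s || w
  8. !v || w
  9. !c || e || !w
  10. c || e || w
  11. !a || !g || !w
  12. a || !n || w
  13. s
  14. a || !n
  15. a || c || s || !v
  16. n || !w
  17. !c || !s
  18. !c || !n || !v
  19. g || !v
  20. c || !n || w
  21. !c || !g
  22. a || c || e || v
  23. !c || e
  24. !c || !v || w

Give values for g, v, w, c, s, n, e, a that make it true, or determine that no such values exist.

Unit clause (e) forces e = True.
Unit clause (s) forces s = True.
In (!c || !s) only !c is left, so c = False.
Set g = False.
  then (g || !v) forces v = False.
Set w = True.
  then (n || !w) forces n = True.
  then (a || !n) forces a = True.
All clauses satisfied.

g = False, v = False, w = True, c = False, s = True, n = True, e = True, a = True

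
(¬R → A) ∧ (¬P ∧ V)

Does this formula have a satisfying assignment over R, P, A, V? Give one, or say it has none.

R = True; P = False; A = True; V = True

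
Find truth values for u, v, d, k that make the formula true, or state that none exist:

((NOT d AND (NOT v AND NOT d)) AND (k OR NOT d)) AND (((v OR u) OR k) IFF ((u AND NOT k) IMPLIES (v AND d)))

u = True; v = False; d = False; k = True

  (NOT d AND (NOT v AND NOT d)) AND (k OR NOT d) = True
    NOT d AND (NOT v AND NOT d) = True
      NOT d = True
      NOT v AND NOT d = True
        NOT v = True
        NOT d = True
    k OR NOT d = True
      NOT d = True
  ((v OR u) OR k) IFF ((u AND NOT k) IMPLIES (v AND d)) = True
    (v OR u) OR k = True
      v OR u = True
    (u AND NOT k) IMPLIES (v AND d) = True
      u AND NOT k = False
        NOT k = False
      v AND d = False
Both conjuncts True, so the formula holds.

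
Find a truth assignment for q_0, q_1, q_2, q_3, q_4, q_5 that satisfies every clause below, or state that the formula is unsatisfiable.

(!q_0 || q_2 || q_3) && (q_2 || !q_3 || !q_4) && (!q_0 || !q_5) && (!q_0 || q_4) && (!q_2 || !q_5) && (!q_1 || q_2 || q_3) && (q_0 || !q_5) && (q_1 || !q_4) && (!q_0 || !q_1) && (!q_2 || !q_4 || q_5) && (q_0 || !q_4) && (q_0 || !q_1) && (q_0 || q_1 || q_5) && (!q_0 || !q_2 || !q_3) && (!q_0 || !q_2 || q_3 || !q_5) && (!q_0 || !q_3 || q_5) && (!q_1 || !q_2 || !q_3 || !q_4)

UNSATISFIABLE

Case q_1 = True:
  (!q_0 || !q_1) forces q_0 = False.
  Clause (q_0 || !q_1) is falsified — contradiction.
Case q_1 = False:
  (q_1 || !q_4) forces q_4 = False.
  (!q_0 || q_4) forces q_0 = False.
  (q_0 || !q_5) forces q_5 = False.
  Clause (q_0 || q_1 || q_5) is falsified — contradiction.
Both cases fail, so the formula is unsatisfiable.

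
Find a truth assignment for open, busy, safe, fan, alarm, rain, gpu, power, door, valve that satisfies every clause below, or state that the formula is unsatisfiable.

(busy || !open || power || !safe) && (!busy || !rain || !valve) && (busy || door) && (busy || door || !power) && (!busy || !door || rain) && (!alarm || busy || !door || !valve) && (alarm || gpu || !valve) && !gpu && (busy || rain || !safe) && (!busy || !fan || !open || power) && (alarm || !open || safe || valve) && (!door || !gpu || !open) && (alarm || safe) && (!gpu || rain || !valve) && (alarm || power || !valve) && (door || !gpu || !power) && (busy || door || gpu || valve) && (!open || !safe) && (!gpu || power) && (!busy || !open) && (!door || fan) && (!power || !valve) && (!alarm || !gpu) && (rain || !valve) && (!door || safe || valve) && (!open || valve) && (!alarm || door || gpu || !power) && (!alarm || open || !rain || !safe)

open: False, busy: True, safe: True, fan: True, alarm: True, rain: False, gpu: False, power: False, door: False, valve: False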